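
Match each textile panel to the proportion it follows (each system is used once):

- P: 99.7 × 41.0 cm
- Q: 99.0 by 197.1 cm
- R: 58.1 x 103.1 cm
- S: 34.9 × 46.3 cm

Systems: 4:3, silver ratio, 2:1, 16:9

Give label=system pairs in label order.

P=silver ratio, Q=2:1, R=16:9, S=4:3

Ratios: P ≈ 2.432; Q ≈ 1.991; R ≈ 1.775; S ≈ 1.327.
Targets: 4:3 ≈ 1.333; silver ratio ≈ 2.414; 2:1 ≈ 2.000; 16:9 ≈ 1.778.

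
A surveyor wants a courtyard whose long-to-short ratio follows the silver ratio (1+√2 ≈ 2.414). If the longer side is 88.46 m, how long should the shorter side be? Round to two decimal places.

36.64 m

silver ratio ≈ 2.41421.
Shorter side = 88.46 ÷ 2.41421 ≈ 36.6414 → 36.64 m.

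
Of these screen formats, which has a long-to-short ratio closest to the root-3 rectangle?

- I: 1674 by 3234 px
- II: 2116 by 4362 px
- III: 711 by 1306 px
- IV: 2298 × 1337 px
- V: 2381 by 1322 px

IV

Ratios (long/short): I ≈ 1.932; II ≈ 2.061; III ≈ 1.837; IV ≈ 1.719; V ≈ 1.801.
root-3 ≈ 1.732; option IV is nearest (Δ 0.013).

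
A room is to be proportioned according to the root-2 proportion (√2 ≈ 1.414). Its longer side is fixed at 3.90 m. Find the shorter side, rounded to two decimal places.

2.76 m

root-2 ≈ 1.41421.
Shorter side = 3.90 ÷ 1.41421 ≈ 2.7577 → 2.76 m.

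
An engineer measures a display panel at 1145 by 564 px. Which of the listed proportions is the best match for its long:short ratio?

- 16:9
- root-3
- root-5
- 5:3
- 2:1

2:1

Ratio = 1145 / 564 ≈ 2.030.
Distances: 16:9 1.778 (Δ 0.252); root-3 1.732 (Δ 0.298); root-5 2.236 (Δ 0.206); 5:3 1.667 (Δ 0.363); 2:1 2.000 (Δ 0.030).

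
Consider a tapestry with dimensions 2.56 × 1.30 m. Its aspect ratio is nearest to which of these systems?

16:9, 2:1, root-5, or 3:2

Ratio = 2.56 / 1.30 ≈ 1.969.
Distances: 16:9 1.778 (Δ 0.191); 2:1 2.000 (Δ 0.031); root-5 2.236 (Δ 0.267); 3:2 1.500 (Δ 0.469).

2:1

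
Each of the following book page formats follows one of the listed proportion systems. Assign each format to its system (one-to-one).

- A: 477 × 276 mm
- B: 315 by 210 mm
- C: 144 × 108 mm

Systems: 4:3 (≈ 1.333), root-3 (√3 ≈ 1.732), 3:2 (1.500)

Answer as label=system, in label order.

A=root-3, B=3:2, C=4:3

A = 477/276 ≈ 1.728 → root-3 (1.732)
B = 315/210 ≈ 1.500 → 3:2 (1.500)
C = 144/108 ≈ 1.333 → 4:3 (1.333)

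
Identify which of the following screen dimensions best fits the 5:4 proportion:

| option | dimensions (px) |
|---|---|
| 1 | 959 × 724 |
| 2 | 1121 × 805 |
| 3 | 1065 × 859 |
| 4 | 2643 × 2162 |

3

Target 5:4 ≈ 1.250.
1: 1.325 (Δ0.075)  2: 1.393 (Δ0.143)  3: 1.240 (Δ0.010)  4: 1.222 (Δ0.028)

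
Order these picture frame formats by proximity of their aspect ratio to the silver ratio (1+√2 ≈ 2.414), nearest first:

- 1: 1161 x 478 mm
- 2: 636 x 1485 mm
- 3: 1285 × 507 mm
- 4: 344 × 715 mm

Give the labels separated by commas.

1: 1161/478 ≈ 2.429 → |2.429 − 2.414| = 0.015
2: 1485/636 ≈ 2.335 → |2.335 − 2.414| = 0.079
3: 1285/507 ≈ 2.535 → |2.535 − 2.414| = 0.121
4: 715/344 ≈ 2.078 → |2.078 − 2.414| = 0.336

1, 2, 3, 4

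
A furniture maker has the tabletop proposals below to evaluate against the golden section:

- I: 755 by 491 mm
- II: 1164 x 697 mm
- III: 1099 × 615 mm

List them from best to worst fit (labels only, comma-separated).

Ratios: I = 755 / 491 ≈ 1.538; II = 1164 / 697 ≈ 1.670; III = 1099 / 615 ≈ 1.787.
|Δ from 1.618|: I 0.080; II 0.052; III 0.169.

II, I, III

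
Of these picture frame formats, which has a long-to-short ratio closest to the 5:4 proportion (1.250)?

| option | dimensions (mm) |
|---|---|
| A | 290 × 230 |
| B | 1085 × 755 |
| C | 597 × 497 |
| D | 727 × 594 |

Target 5:4 ≈ 1.250.
A: 1.261 (Δ0.011)  B: 1.437 (Δ0.187)  C: 1.201 (Δ0.049)  D: 1.224 (Δ0.026)

A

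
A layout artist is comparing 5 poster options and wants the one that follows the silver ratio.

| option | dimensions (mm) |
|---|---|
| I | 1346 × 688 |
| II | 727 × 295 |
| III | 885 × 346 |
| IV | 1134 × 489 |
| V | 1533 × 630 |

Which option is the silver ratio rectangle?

V

Ratios (long/short): I ≈ 1.956; II ≈ 2.464; III ≈ 2.558; IV ≈ 2.319; V ≈ 2.433.
silver ratio ≈ 2.414; option V is nearest (Δ 0.019).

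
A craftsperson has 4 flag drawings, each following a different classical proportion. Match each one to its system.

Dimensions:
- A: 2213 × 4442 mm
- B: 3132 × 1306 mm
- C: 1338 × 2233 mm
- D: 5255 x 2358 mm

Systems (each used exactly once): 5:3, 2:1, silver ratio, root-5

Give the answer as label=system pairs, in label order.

Ratios: A ≈ 2.007; B ≈ 2.398; C ≈ 1.669; D ≈ 2.229.
Targets: 5:3 ≈ 1.667; 2:1 ≈ 2.000; silver ratio ≈ 2.414; root-5 ≈ 2.236.

A=2:1, B=silver ratio, C=5:3, D=root-5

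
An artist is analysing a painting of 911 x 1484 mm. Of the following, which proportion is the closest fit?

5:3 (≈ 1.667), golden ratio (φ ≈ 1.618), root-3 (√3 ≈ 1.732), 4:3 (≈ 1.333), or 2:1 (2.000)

golden ratio

1484/911 ≈ 1.629. Nearest candidates are golden ratio (1.618, off by 0.011) and 5:3 (1.667, off by 0.038).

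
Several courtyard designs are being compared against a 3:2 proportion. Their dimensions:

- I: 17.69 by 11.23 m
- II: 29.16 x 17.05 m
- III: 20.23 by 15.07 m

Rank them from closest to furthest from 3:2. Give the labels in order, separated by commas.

I, III, II

Ratios: I = 17.69 / 11.23 ≈ 1.575; II = 29.16 / 17.05 ≈ 1.710; III = 20.23 / 15.07 ≈ 1.342.
|Δ from 1.500|: I 0.075; II 0.210; III 0.158.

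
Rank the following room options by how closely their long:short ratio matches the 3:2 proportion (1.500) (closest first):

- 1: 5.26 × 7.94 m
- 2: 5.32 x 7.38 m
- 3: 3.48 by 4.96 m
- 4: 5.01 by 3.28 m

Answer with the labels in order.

Ratios: 1 = 7.94 / 5.26 ≈ 1.510; 2 = 7.38 / 5.32 ≈ 1.387; 3 = 4.96 / 3.48 ≈ 1.425; 4 = 5.01 / 3.28 ≈ 1.527.
|Δ from 1.500|: 1 0.010; 2 0.113; 3 0.075; 4 0.027.

1, 4, 3, 2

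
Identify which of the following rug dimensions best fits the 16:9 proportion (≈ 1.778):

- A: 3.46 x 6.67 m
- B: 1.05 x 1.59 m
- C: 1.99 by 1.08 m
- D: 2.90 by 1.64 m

Ratios (long/short): A ≈ 1.928; B ≈ 1.514; C ≈ 1.843; D ≈ 1.768.
16:9 ≈ 1.778; option D is nearest (Δ 0.010).

D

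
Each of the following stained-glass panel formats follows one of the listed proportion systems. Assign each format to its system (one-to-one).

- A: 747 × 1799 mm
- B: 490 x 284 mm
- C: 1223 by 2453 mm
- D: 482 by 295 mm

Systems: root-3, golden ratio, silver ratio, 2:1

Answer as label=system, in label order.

A = 1799/747 ≈ 2.408 → silver ratio (2.414)
B = 490/284 ≈ 1.725 → root-3 (1.732)
C = 2453/1223 ≈ 2.006 → 2:1 (2.000)
D = 482/295 ≈ 1.634 → golden ratio (1.618)

A=silver ratio, B=root-3, C=2:1, D=golden ratio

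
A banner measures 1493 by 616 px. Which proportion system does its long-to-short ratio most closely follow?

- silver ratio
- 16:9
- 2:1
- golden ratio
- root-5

Ratio = 1493 / 616 ≈ 2.424.
Distances: silver ratio 2.414 (Δ 0.010); 16:9 1.778 (Δ 0.646); 2:1 2.000 (Δ 0.424); golden ratio 1.618 (Δ 0.806); root-5 2.236 (Δ 0.188).

silver ratio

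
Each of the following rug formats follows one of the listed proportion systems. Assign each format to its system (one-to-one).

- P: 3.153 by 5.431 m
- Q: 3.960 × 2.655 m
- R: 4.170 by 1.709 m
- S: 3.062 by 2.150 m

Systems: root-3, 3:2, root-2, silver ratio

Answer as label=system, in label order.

P = 5.431/3.153 ≈ 1.722 → root-3 (1.732)
Q = 3.960/2.655 ≈ 1.492 → 3:2 (1.500)
R = 4.170/1.709 ≈ 2.440 → silver ratio (2.414)
S = 3.062/2.150 ≈ 1.424 → root-2 (1.414)

P=root-3, Q=3:2, R=silver ratio, S=root-2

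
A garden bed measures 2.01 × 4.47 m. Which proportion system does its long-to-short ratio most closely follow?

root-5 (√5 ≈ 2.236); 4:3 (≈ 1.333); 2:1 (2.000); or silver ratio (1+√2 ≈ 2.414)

root-5

4.47/2.01 ≈ 2.224. Nearest candidates are root-5 (2.236, off by 0.012) and silver ratio (2.414, off by 0.190).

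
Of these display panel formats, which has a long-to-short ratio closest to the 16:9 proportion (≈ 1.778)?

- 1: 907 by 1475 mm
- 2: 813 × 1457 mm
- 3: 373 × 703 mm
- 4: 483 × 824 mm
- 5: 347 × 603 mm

2

Ratios (long/short): 1 ≈ 1.626; 2 ≈ 1.792; 3 ≈ 1.885; 4 ≈ 1.706; 5 ≈ 1.738.
16:9 ≈ 1.778; option 2 is nearest (Δ 0.014).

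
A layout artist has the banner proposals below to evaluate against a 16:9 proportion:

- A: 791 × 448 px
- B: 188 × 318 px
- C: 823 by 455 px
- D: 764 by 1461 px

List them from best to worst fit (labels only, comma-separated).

Ratios: A = 791 / 448 ≈ 1.766; B = 318 / 188 ≈ 1.691; C = 823 / 455 ≈ 1.809; D = 1461 / 764 ≈ 1.912.
|Δ from 1.778|: A 0.012; B 0.087; C 0.031; D 0.134.

A, C, B, D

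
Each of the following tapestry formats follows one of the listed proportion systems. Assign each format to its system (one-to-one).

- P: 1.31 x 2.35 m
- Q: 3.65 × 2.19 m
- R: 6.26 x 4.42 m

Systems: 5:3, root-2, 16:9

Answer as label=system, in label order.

P=16:9, Q=5:3, R=root-2

Ratios: P ≈ 1.794; Q ≈ 1.667; R ≈ 1.416.
Targets: 5:3 ≈ 1.667; root-2 ≈ 1.414; 16:9 ≈ 1.778.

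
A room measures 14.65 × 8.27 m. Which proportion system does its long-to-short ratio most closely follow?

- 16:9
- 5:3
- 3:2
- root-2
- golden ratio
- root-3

Ratio = 14.65 / 8.27 ≈ 1.771.
Distances: 16:9 1.778 (Δ 0.007); 5:3 1.667 (Δ 0.104); 3:2 1.500 (Δ 0.271); root-2 1.414 (Δ 0.357); golden ratio 1.618 (Δ 0.153); root-3 1.732 (Δ 0.039).

16:9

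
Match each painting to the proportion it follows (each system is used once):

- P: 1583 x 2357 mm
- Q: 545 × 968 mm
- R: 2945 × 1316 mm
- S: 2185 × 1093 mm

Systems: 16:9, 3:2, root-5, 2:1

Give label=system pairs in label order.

P=3:2, Q=16:9, R=root-5, S=2:1

Ratios: P ≈ 1.489; Q ≈ 1.776; R ≈ 2.238; S ≈ 1.999.
Targets: 16:9 ≈ 1.778; 3:2 ≈ 1.500; root-5 ≈ 2.236; 2:1 ≈ 2.000.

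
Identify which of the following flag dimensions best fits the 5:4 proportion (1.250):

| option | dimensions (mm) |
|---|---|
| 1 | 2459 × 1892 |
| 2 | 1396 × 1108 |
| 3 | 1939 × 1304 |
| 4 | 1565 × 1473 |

2

Target 5:4 ≈ 1.250.
1: 1.300 (Δ0.050)  2: 1.260 (Δ0.010)  3: 1.487 (Δ0.237)  4: 1.062 (Δ0.188)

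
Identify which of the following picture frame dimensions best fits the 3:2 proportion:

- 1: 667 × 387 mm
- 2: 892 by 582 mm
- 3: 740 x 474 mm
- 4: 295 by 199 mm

4

Ratios (long/short): 1 ≈ 1.724; 2 ≈ 1.533; 3 ≈ 1.561; 4 ≈ 1.482.
3:2 ≈ 1.500; option 4 is nearest (Δ 0.018).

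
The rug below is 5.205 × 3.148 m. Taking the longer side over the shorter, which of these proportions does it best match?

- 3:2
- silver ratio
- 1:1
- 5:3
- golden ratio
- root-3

5:3

Ratio = 5.205 / 3.148 ≈ 1.653.
Distances: 3:2 1.500 (Δ 0.153); silver ratio 2.414 (Δ 0.761); 1:1 1.000 (Δ 0.653); 5:3 1.667 (Δ 0.014); golden ratio 1.618 (Δ 0.035); root-3 1.732 (Δ 0.079).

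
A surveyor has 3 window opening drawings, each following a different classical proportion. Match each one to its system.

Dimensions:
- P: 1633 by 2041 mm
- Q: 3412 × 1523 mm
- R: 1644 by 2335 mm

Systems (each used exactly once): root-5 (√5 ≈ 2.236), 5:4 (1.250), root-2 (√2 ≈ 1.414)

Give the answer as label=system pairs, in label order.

P = 2041/1633 ≈ 1.250 → 5:4 (1.250)
Q = 3412/1523 ≈ 2.240 → root-5 (2.236)
R = 2335/1644 ≈ 1.420 → root-2 (1.414)

P=5:4, Q=root-5, R=root-2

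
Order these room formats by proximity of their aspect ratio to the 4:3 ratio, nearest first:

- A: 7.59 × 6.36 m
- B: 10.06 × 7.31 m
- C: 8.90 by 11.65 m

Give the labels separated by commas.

A: 7.59/6.36 ≈ 1.193 → |1.193 − 1.333| = 0.140
B: 10.06/7.31 ≈ 1.376 → |1.376 − 1.333| = 0.043
C: 11.65/8.90 ≈ 1.309 → |1.309 − 1.333| = 0.024

C, B, A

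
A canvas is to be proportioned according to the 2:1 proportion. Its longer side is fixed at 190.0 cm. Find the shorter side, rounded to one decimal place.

95.0 cm

2:1 = 2.00000.
Shorter side = 190.0 ÷ 2.00000 ≈ 95.000 → 95.0 cm.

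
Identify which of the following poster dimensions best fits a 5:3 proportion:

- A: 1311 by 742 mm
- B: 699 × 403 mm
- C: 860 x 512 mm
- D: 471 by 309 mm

Ratios (long/short): A ≈ 1.767; B ≈ 1.734; C ≈ 1.680; D ≈ 1.524.
5:3 ≈ 1.667; option C is nearest (Δ 0.013).

C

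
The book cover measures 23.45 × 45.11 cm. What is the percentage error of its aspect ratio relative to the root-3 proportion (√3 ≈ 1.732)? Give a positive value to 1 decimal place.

11.1%

Ratio = 45.11 / 23.45 ≈ 1.9237.
Ideal root-3 ≈ 1.7321. |1.9237 − 1.7321| / 1.7321 ≈ 11.06% → 11.1%.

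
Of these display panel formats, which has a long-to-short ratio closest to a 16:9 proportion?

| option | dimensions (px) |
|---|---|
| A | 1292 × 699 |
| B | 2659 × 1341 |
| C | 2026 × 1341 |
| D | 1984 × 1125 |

D

Ratios (long/short): A ≈ 1.848; B ≈ 1.983; C ≈ 1.511; D ≈ 1.764.
16:9 ≈ 1.778; option D is nearest (Δ 0.014).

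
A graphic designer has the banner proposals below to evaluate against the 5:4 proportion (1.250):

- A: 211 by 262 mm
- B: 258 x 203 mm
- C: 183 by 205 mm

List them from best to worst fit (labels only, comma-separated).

Ratios: A = 262 / 211 ≈ 1.242; B = 258 / 203 ≈ 1.271; C = 205 / 183 ≈ 1.120.
|Δ from 1.250|: A 0.008; B 0.021; C 0.130.

A, B, C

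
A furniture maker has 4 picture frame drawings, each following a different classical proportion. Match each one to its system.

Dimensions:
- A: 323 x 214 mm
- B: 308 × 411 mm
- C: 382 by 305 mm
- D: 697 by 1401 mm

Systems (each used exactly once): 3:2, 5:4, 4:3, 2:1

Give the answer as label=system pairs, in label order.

A=3:2, B=4:3, C=5:4, D=2:1

A = 323/214 ≈ 1.509 → 3:2 (1.500)
B = 411/308 ≈ 1.334 → 4:3 (1.333)
C = 382/305 ≈ 1.252 → 5:4 (1.250)
D = 1401/697 ≈ 2.010 → 2:1 (2.000)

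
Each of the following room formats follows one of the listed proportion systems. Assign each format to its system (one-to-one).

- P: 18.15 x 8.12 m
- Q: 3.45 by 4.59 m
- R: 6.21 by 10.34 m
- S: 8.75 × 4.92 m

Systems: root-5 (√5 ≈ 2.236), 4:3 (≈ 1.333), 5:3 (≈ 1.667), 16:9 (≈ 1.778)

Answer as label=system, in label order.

Ratios: P ≈ 2.235; Q ≈ 1.330; R ≈ 1.665; S ≈ 1.778.
Targets: root-5 ≈ 2.236; 4:3 ≈ 1.333; 5:3 ≈ 1.667; 16:9 ≈ 1.778.

P=root-5, Q=4:3, R=5:3, S=16:9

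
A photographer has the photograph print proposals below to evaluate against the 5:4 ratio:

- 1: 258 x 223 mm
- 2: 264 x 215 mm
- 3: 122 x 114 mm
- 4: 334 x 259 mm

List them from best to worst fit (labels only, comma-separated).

1: 258/223 ≈ 1.157 → |1.157 − 1.250| = 0.093
2: 264/215 ≈ 1.228 → |1.228 − 1.250| = 0.022
3: 122/114 ≈ 1.070 → |1.070 − 1.250| = 0.180
4: 334/259 ≈ 1.290 → |1.290 − 1.250| = 0.040

2, 4, 1, 3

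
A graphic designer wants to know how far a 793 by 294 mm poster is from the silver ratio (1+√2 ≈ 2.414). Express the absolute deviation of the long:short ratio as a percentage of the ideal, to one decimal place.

11.7%

Ratio = 793 / 294 ≈ 2.6973.
Ideal silver ratio ≈ 2.4142. |2.6973 − 2.4142| / 2.4142 ≈ 11.73% → 11.7%.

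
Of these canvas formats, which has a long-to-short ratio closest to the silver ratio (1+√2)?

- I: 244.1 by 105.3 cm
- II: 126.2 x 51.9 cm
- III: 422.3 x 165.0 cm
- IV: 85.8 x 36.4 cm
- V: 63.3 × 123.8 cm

Target silver ratio ≈ 2.414.
I: 2.318 (Δ0.096)  II: 2.432 (Δ0.018)  III: 2.559 (Δ0.145)  IV: 2.357 (Δ0.057)  V: 1.956 (Δ0.458)

II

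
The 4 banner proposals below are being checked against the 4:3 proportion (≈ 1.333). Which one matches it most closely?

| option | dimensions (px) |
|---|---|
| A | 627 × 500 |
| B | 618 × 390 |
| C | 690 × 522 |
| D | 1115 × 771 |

C

Target 4:3 ≈ 1.333.
A: 1.254 (Δ0.079)  B: 1.585 (Δ0.252)  C: 1.322 (Δ0.011)  D: 1.446 (Δ0.113)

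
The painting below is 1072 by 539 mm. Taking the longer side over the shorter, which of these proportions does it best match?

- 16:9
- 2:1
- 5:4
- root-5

2:1

Ratio = 1072 / 539 ≈ 1.989.
Distances: 16:9 1.778 (Δ 0.211); 2:1 2.000 (Δ 0.011); 5:4 1.250 (Δ 0.739); root-5 2.236 (Δ 0.247).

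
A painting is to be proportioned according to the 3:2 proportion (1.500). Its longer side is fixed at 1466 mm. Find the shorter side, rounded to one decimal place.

977.3 mm

3:2 = 1.50000.
Shorter side = 1466 ÷ 1.50000 ≈ 977.333 → 977.3 mm.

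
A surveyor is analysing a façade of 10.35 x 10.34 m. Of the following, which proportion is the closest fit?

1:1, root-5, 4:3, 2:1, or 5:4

1:1

Ratio = 10.35 / 10.34 ≈ 1.001.
Distances: 1:1 1.000 (Δ 0.001); root-5 2.236 (Δ 1.235); 4:3 1.333 (Δ 0.332); 2:1 2.000 (Δ 0.999); 5:4 1.250 (Δ 0.249).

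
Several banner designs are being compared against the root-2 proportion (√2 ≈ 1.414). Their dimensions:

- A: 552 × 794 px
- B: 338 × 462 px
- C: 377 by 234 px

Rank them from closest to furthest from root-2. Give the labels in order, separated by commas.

A: 794/552 ≈ 1.438 → |1.438 − 1.414| = 0.024
B: 462/338 ≈ 1.367 → |1.367 − 1.414| = 0.047
C: 377/234 ≈ 1.611 → |1.611 − 1.414| = 0.197

A, B, C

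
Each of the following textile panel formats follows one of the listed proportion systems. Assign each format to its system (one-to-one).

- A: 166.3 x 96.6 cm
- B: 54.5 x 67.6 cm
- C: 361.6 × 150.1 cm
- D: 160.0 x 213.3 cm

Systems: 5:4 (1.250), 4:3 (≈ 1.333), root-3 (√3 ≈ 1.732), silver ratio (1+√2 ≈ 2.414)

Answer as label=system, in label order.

A = 166.3/96.6 ≈ 1.722 → root-3 (1.732)
B = 67.6/54.5 ≈ 1.240 → 5:4 (1.250)
C = 361.6/150.1 ≈ 2.409 → silver ratio (2.414)
D = 213.3/160.0 ≈ 1.333 → 4:3 (1.333)

A=root-3, B=5:4, C=silver ratio, D=4:3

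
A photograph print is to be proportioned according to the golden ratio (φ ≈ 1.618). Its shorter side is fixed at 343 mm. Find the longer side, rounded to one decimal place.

555.0 mm

golden ratio ≈ 1.61803.
Longer side = 343 × 1.61803 ≈ 554.984 → 555.0 mm.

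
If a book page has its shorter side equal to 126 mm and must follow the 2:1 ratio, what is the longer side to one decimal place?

252.0 mm

2:1 = 2.00000.
Longer side = 126 × 2.00000 ≈ 252.000 → 252.0 mm.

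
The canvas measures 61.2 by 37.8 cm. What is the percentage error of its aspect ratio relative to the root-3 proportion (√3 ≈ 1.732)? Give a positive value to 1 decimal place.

Ratio = 61.2 / 37.8 ≈ 1.6190.
Ideal root-3 ≈ 1.7321. |1.6190 − 1.7321| / 1.7321 ≈ 6.53% → 6.5%.

6.5%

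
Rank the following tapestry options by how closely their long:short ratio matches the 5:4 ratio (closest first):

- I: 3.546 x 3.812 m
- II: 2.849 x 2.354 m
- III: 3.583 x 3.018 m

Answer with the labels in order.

II, III, I

I: 3.812/3.546 ≈ 1.075 → |1.075 − 1.250| = 0.175
II: 2.849/2.354 ≈ 1.210 → |1.210 − 1.250| = 0.040
III: 3.583/3.018 ≈ 1.187 → |1.187 − 1.250| = 0.063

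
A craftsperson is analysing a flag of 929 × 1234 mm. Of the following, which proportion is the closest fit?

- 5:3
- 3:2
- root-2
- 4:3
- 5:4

4:3

1234/929 ≈ 1.328. Nearest candidates are 4:3 (1.333, off by 0.005) and 5:4 (1.250, off by 0.078).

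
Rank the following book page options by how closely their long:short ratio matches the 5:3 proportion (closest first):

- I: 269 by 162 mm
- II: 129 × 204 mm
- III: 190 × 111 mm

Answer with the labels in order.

I: 269/162 ≈ 1.660 → |1.660 − 1.667| = 0.007
II: 204/129 ≈ 1.581 → |1.581 − 1.667| = 0.086
III: 190/111 ≈ 1.712 → |1.712 − 1.667| = 0.045

I, III, II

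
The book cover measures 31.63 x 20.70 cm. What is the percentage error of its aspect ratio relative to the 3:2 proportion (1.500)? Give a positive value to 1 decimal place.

Ratio = 31.63 / 20.70 ≈ 1.5280.
Ideal 3:2 = 1.5000. |1.5280 − 1.5000| / 1.5000 ≈ 1.87% → 1.9%.

1.9%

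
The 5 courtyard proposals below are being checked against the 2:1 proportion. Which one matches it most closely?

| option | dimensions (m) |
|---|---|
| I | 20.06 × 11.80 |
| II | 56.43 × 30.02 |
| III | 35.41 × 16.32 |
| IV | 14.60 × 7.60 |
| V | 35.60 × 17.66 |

Target 2:1 ≈ 2.000.
I: 1.700 (Δ0.300)  II: 1.880 (Δ0.120)  III: 2.170 (Δ0.170)  IV: 1.921 (Δ0.079)  V: 2.016 (Δ0.016)

V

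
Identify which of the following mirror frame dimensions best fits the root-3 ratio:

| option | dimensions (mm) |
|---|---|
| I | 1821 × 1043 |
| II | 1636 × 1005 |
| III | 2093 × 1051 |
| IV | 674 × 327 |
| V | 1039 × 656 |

I

Ratios (long/short): I ≈ 1.746; II ≈ 1.628; III ≈ 1.991; IV ≈ 2.061; V ≈ 1.584.
root-3 ≈ 1.732; option I is nearest (Δ 0.014).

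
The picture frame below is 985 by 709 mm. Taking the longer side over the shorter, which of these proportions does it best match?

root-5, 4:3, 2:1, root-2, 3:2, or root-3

Ratio = 985 / 709 ≈ 1.389.
Distances: root-5 2.236 (Δ 0.847); 4:3 1.333 (Δ 0.056); 2:1 2.000 (Δ 0.611); root-2 1.414 (Δ 0.025); 3:2 1.500 (Δ 0.111); root-3 1.732 (Δ 0.343).

root-2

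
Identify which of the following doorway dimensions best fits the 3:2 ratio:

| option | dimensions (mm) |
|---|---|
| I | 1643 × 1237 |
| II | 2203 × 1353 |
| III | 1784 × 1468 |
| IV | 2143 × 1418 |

IV

Target 3:2 ≈ 1.500.
I: 1.328 (Δ0.172)  II: 1.628 (Δ0.128)  III: 1.215 (Δ0.285)  IV: 1.511 (Δ0.011)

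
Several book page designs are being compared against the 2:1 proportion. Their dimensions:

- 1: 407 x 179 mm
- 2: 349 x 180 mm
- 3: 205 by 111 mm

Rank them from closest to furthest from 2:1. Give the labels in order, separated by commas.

Ratios: 1 = 407 / 179 ≈ 2.274; 2 = 349 / 180 ≈ 1.939; 3 = 205 / 111 ≈ 1.847.
|Δ from 2.000|: 1 0.274; 2 0.061; 3 0.153.

2, 3, 1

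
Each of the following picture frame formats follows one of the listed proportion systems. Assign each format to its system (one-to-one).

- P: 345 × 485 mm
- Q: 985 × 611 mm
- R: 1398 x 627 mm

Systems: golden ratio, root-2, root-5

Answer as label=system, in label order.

P = 485/345 ≈ 1.406 → root-2 (1.414)
Q = 985/611 ≈ 1.612 → golden ratio (1.618)
R = 1398/627 ≈ 2.230 → root-5 (2.236)

P=root-2, Q=golden ratio, R=root-5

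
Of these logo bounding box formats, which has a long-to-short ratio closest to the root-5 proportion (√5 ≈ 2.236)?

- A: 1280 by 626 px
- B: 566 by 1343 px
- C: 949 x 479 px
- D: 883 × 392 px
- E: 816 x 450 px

Target root-5 ≈ 2.236.
A: 2.045 (Δ0.191)  B: 2.373 (Δ0.137)  C: 1.981 (Δ0.255)  D: 2.253 (Δ0.017)  E: 1.813 (Δ0.423)

D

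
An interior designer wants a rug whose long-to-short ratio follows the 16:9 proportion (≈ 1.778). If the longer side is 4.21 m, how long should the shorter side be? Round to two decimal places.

2.37 m

16:9 ≈ 1.77778.
Shorter side = 4.21 ÷ 1.77778 ≈ 2.3681 → 2.37 m.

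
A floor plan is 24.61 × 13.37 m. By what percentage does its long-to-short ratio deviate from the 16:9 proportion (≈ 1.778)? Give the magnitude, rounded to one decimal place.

Ratio = 24.61 / 13.37 ≈ 1.8407.
Ideal 16:9 ≈ 1.7778. |1.8407 − 1.7778| / 1.7778 ≈ 3.54% → 3.5%.

3.5%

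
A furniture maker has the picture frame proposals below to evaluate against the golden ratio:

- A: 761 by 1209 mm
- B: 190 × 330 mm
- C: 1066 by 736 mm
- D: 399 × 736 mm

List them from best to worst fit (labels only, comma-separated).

A, B, C, D

A: 1209/761 ≈ 1.589 → |1.589 − 1.618| = 0.029
B: 330/190 ≈ 1.737 → |1.737 − 1.618| = 0.119
C: 1066/736 ≈ 1.448 → |1.448 − 1.618| = 0.170
D: 736/399 ≈ 1.845 → |1.845 − 1.618| = 0.227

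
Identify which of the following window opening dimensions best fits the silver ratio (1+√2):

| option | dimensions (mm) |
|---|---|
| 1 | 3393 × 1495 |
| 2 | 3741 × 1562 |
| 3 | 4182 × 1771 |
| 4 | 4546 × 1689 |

2

Target silver ratio ≈ 2.414.
1: 2.270 (Δ0.144)  2: 2.395 (Δ0.019)  3: 2.361 (Δ0.053)  4: 2.692 (Δ0.278)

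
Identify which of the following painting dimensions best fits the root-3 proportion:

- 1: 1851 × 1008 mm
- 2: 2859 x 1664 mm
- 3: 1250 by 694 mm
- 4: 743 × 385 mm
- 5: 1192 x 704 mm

Ratios (long/short): 1 ≈ 1.836; 2 ≈ 1.718; 3 ≈ 1.801; 4 ≈ 1.930; 5 ≈ 1.693.
root-3 ≈ 1.732; option 2 is nearest (Δ 0.014).

2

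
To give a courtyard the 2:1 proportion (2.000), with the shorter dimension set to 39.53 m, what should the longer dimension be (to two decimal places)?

2:1 = 2.00000.
Longer side = 39.53 × 2.00000 ≈ 79.0600 → 79.06 m.

79.06 m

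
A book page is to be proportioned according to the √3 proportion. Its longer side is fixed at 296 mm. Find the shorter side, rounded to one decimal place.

root-3 ≈ 1.73205.
Shorter side = 296 ÷ 1.73205 ≈ 170.896 → 170.9 mm.

170.9 mm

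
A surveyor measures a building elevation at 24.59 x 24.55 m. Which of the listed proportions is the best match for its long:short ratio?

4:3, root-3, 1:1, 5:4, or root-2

1:1

Ratio = 24.59 / 24.55 ≈ 1.002.
Distances: 4:3 1.333 (Δ 0.331); root-3 1.732 (Δ 0.730); 1:1 1.000 (Δ 0.002); 5:4 1.250 (Δ 0.248); root-2 1.414 (Δ 0.412).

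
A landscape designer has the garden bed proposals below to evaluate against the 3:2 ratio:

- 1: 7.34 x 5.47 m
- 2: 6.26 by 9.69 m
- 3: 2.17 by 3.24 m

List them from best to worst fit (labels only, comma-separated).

3, 2, 1

1: 7.34/5.47 ≈ 1.342 → |1.342 − 1.500| = 0.158
2: 9.69/6.26 ≈ 1.548 → |1.548 − 1.500| = 0.048
3: 3.24/2.17 ≈ 1.493 → |1.493 − 1.500| = 0.007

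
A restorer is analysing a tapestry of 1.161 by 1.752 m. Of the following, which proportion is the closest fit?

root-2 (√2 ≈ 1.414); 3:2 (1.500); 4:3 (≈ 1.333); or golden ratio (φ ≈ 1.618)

1.752/1.161 ≈ 1.509. Nearest candidates are 3:2 (1.500, off by 0.009) and root-2 (1.414, off by 0.095).

3:2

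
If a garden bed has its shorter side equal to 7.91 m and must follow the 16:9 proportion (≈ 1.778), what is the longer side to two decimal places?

16:9 ≈ 1.77778.
Longer side = 7.91 × 1.77778 ≈ 14.0622 → 14.06 m.

14.06 m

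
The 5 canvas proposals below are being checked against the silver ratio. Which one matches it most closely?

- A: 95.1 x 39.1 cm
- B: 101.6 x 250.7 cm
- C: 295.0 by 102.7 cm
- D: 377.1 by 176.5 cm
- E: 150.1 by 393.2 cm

Target silver ratio ≈ 2.414.
A: 2.432 (Δ0.018)  B: 2.468 (Δ0.054)  C: 2.872 (Δ0.458)  D: 2.137 (Δ0.277)  E: 2.620 (Δ0.206)

A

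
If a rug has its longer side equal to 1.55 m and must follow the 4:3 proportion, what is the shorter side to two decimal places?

1.16 m

4:3 ≈ 1.33333.
Shorter side = 1.55 ÷ 1.33333 ≈ 1.1625 → 1.16 m.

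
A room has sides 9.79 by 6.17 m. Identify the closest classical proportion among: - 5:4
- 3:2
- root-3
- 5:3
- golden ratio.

9.79/6.17 ≈ 1.587. Nearest candidates are golden ratio (1.618, off by 0.031) and 5:3 (1.667, off by 0.080).

golden ratio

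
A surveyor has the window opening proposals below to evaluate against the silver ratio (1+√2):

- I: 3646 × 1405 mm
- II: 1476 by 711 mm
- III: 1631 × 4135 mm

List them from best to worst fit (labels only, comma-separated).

Ratios: I = 3646 / 1405 ≈ 2.595; II = 1476 / 711 ≈ 2.076; III = 4135 / 1631 ≈ 2.535.
|Δ from 2.414|: I 0.181; II 0.338; III 0.121.

III, I, II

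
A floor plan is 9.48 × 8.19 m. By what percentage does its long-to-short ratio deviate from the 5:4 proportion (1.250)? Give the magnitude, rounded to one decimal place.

Ratio = 9.48 / 8.19 ≈ 1.1575.
Ideal 5:4 = 1.2500. |1.1575 − 1.2500| / 1.2500 ≈ 7.40% → 7.4%.

7.4%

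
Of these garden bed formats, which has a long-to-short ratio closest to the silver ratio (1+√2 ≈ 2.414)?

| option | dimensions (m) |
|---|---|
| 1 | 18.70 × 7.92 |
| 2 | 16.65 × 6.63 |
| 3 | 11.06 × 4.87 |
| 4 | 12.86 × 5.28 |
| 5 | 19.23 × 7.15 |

4

Ratios (long/short): 1 ≈ 2.361; 2 ≈ 2.511; 3 ≈ 2.271; 4 ≈ 2.436; 5 ≈ 2.690.
silver ratio ≈ 2.414; option 4 is nearest (Δ 0.022).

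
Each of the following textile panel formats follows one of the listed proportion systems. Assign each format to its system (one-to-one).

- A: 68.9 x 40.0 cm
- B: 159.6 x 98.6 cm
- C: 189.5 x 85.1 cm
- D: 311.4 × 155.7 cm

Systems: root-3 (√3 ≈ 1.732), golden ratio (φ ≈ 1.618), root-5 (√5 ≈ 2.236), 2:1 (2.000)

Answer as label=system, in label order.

A=root-3, B=golden ratio, C=root-5, D=2:1

Ratios: A ≈ 1.723; B ≈ 1.619; C ≈ 2.227; D ≈ 2.000.
Targets: root-3 ≈ 1.732; golden ratio ≈ 1.618; root-5 ≈ 2.236; 2:1 ≈ 2.000.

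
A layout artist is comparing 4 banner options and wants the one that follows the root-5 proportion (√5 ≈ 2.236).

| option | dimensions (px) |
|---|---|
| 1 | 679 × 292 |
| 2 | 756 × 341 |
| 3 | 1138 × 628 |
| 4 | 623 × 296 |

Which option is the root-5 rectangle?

Target root-5 ≈ 2.236.
1: 2.325 (Δ0.089)  2: 2.217 (Δ0.019)  3: 1.812 (Δ0.424)  4: 2.105 (Δ0.131)

2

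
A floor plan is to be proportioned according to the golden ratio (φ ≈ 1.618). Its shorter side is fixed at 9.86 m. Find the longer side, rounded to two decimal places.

15.95 m

golden ratio ≈ 1.61803.
Longer side = 9.86 × 1.61803 ≈ 15.9538 → 15.95 m.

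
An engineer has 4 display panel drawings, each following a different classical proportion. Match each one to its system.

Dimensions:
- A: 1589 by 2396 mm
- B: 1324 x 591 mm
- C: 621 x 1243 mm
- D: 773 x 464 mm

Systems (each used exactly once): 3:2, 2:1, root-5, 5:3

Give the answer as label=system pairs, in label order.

A=3:2, B=root-5, C=2:1, D=5:3

Ratios: A ≈ 1.508; B ≈ 2.240; C ≈ 2.002; D ≈ 1.666.
Targets: 3:2 ≈ 1.500; 2:1 ≈ 2.000; root-5 ≈ 2.236; 5:3 ≈ 1.667.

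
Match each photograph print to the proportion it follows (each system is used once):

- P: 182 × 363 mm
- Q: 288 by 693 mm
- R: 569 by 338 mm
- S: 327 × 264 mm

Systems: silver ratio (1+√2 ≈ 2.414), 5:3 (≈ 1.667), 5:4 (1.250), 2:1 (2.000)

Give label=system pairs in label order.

P = 363/182 ≈ 1.995 → 2:1 (2.000)
Q = 693/288 ≈ 2.406 → silver ratio (2.414)
R = 569/338 ≈ 1.683 → 5:3 (1.667)
S = 327/264 ≈ 1.239 → 5:4 (1.250)

P=2:1, Q=silver ratio, R=5:3, S=5:4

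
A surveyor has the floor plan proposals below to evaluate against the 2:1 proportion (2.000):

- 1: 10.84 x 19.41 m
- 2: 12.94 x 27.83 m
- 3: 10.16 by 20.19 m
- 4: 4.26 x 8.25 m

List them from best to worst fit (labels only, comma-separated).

3, 4, 2, 1

1: 19.41/10.84 ≈ 1.791 → |1.791 − 2.000| = 0.209
2: 27.83/12.94 ≈ 2.151 → |2.151 − 2.000| = 0.151
3: 20.19/10.16 ≈ 1.987 → |1.987 − 2.000| = 0.013
4: 8.25/4.26 ≈ 1.937 → |1.937 − 2.000| = 0.063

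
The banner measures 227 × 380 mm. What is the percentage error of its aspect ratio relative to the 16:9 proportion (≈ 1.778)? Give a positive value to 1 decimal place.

5.8%

Ratio = 380 / 227 ≈ 1.6740.
Ideal 16:9 ≈ 1.7778. |1.6740 − 1.7778| / 1.7778 ≈ 5.84% → 5.8%.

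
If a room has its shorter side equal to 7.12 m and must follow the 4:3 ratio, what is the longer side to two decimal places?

9.49 m

4:3 ≈ 1.33333.
Longer side = 7.12 × 1.33333 ≈ 9.4933 → 9.49 m.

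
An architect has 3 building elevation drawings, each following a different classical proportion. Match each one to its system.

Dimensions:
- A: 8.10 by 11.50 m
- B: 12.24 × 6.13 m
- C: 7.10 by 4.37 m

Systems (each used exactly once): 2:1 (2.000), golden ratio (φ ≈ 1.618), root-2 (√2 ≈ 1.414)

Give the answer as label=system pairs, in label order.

A=root-2, B=2:1, C=golden ratio

Ratios: A ≈ 1.420; B ≈ 1.997; C ≈ 1.625.
Targets: 2:1 ≈ 2.000; golden ratio ≈ 1.618; root-2 ≈ 1.414.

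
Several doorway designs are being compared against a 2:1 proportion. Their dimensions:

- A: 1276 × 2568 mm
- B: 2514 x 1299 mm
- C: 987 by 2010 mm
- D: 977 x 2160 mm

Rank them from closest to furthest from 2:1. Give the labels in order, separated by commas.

Ratios: A = 2568 / 1276 ≈ 2.013; B = 2514 / 1299 ≈ 1.935; C = 2010 / 987 ≈ 2.036; D = 2160 / 977 ≈ 2.211.
|Δ from 2.000|: A 0.013; B 0.065; C 0.036; D 0.211.

A, C, B, D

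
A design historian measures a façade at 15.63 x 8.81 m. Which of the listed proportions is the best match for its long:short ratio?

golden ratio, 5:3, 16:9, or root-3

15.63/8.81 ≈ 1.774. Nearest candidates are 16:9 (1.778, off by 0.004) and root-3 (1.732, off by 0.042).

16:9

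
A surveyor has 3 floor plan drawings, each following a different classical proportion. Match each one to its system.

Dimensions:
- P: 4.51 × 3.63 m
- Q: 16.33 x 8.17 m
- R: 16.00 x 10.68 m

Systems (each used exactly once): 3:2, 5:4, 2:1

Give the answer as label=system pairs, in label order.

P=5:4, Q=2:1, R=3:2

Ratios: P ≈ 1.242; Q ≈ 1.999; R ≈ 1.498.
Targets: 3:2 ≈ 1.500; 5:4 ≈ 1.250; 2:1 ≈ 2.000.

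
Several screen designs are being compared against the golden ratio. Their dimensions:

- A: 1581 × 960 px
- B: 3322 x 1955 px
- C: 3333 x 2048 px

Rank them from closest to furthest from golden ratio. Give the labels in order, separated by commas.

Ratios: A = 1581 / 960 ≈ 1.647; B = 3322 / 1955 ≈ 1.699; C = 3333 / 2048 ≈ 1.627.
|Δ from 1.618|: A 0.029; B 0.081; C 0.009.

C, A, B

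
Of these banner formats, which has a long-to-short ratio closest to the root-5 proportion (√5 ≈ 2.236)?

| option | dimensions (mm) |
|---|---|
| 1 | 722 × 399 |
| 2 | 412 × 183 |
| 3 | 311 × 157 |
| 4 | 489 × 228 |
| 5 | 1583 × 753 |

Target root-5 ≈ 2.236.
1: 1.810 (Δ0.426)  2: 2.251 (Δ0.015)  3: 1.981 (Δ0.255)  4: 2.145 (Δ0.091)  5: 2.102 (Δ0.134)

2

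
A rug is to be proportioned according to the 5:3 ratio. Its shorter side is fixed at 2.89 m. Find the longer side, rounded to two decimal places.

5:3 ≈ 1.66667.
Longer side = 2.89 × 1.66667 ≈ 4.8167 → 4.82 m.

4.82 m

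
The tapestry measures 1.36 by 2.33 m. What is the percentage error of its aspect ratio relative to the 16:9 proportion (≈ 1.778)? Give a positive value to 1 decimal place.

3.6%

Ratio = 2.33 / 1.36 ≈ 1.7132.
Ideal 16:9 ≈ 1.7778. |1.7132 − 1.7778| / 1.7778 ≈ 3.63% → 3.6%.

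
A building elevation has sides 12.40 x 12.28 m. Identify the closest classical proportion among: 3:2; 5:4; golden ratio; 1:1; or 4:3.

1:1

12.40/12.28 ≈ 1.010. Nearest candidates are 1:1 (1.000, off by 0.010) and 5:4 (1.250, off by 0.240).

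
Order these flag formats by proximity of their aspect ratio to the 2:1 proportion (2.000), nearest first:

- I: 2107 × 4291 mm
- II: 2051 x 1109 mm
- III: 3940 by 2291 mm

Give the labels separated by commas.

Ratios: I = 4291 / 2107 ≈ 2.037; II = 2051 / 1109 ≈ 1.849; III = 3940 / 2291 ≈ 1.720.
|Δ from 2.000|: I 0.037; II 0.151; III 0.280.

I, II, III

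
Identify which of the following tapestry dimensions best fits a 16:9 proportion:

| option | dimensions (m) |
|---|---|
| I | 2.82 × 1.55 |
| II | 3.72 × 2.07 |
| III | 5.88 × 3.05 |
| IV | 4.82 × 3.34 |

Ratios (long/short): I ≈ 1.819; II ≈ 1.797; III ≈ 1.928; IV ≈ 1.443.
16:9 ≈ 1.778; option II is nearest (Δ 0.019).

II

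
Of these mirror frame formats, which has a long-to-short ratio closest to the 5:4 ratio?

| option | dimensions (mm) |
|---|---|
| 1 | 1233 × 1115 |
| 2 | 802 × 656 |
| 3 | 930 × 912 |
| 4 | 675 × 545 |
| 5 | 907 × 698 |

4

Ratios (long/short): 1 ≈ 1.106; 2 ≈ 1.223; 3 ≈ 1.020; 4 ≈ 1.239; 5 ≈ 1.299.
5:4 ≈ 1.250; option 4 is nearest (Δ 0.011).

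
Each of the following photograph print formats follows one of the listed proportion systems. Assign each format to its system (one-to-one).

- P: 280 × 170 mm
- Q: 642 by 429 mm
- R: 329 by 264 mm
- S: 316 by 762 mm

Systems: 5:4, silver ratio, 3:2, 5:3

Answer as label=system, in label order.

Ratios: P ≈ 1.647; Q ≈ 1.497; R ≈ 1.246; S ≈ 2.411.
Targets: 5:4 ≈ 1.250; silver ratio ≈ 2.414; 3:2 ≈ 1.500; 5:3 ≈ 1.667.

P=5:3, Q=3:2, R=5:4, S=silver ratio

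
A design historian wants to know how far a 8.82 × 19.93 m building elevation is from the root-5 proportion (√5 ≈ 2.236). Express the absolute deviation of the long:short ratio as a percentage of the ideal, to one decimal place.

Ratio = 19.93 / 8.82 ≈ 2.2596.
Ideal root-5 ≈ 2.2361. |2.2596 − 2.2361| / 2.2361 ≈ 1.05% → 1.1%.

1.1%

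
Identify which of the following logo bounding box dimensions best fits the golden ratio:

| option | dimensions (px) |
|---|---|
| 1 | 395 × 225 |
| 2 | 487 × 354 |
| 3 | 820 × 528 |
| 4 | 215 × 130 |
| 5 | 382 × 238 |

5

Ratios (long/short): 1 ≈ 1.756; 2 ≈ 1.376; 3 ≈ 1.553; 4 ≈ 1.654; 5 ≈ 1.605.
golden ratio ≈ 1.618; option 5 is nearest (Δ 0.013).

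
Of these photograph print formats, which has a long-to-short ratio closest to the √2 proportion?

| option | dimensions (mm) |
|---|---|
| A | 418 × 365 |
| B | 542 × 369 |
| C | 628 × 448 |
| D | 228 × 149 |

Ratios (long/short): A ≈ 1.145; B ≈ 1.469; C ≈ 1.402; D ≈ 1.530.
root-2 ≈ 1.414; option C is nearest (Δ 0.012).

C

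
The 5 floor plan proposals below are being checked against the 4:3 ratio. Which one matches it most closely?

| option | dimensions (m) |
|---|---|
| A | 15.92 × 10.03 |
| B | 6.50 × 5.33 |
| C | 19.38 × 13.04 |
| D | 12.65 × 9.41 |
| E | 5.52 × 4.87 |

D

Target 4:3 ≈ 1.333.
A: 1.587 (Δ0.254)  B: 1.220 (Δ0.113)  C: 1.486 (Δ0.153)  D: 1.344 (Δ0.011)  E: 1.133 (Δ0.200)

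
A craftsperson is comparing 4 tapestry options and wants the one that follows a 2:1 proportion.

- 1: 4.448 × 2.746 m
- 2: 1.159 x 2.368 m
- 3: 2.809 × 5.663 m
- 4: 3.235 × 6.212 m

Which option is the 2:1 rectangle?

3

Ratios (long/short): 1 ≈ 1.620; 2 ≈ 2.043; 3 ≈ 2.016; 4 ≈ 1.920.
2:1 ≈ 2.000; option 3 is nearest (Δ 0.016).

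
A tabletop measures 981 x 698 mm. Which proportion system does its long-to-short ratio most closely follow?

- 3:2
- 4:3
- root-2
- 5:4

Ratio = 981 / 698 ≈ 1.405.
Distances: 3:2 1.500 (Δ 0.095); 4:3 1.333 (Δ 0.072); root-2 1.414 (Δ 0.009); 5:4 1.250 (Δ 0.155).

root-2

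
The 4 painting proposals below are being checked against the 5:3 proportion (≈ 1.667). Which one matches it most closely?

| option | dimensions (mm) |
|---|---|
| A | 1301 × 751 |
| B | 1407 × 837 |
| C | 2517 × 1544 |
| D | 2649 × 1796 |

Target 5:3 ≈ 1.667.
A: 1.732 (Δ0.065)  B: 1.681 (Δ0.014)  C: 1.630 (Δ0.037)  D: 1.475 (Δ0.192)

B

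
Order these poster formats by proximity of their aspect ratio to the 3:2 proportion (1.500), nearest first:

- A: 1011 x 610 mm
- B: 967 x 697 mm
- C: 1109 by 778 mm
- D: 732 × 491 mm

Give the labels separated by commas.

A: 1011/610 ≈ 1.657 → |1.657 − 1.500| = 0.157
B: 967/697 ≈ 1.387 → |1.387 − 1.500| = 0.113
C: 1109/778 ≈ 1.425 → |1.425 − 1.500| = 0.075
D: 732/491 ≈ 1.491 → |1.491 − 1.500| = 0.009

D, C, B, A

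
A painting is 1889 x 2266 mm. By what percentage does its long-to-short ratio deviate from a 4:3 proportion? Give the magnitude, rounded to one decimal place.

10.0%

Ratio = 2266 / 1889 ≈ 1.1996.
Ideal 4:3 ≈ 1.3333. |1.1996 − 1.3333| / 1.3333 ≈ 10.03% → 10.0%.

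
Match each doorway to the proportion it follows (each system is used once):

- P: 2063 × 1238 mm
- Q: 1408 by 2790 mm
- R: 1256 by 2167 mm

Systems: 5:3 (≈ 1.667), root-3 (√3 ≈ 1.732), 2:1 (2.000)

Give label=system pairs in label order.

P=5:3, Q=2:1, R=root-3

P = 2063/1238 ≈ 1.666 → 5:3 (1.667)
Q = 2790/1408 ≈ 1.982 → 2:1 (2.000)
R = 2167/1256 ≈ 1.725 → root-3 (1.732)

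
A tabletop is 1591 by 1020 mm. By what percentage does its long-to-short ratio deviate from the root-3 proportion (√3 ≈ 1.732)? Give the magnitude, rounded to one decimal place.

Ratio = 1591 / 1020 ≈ 1.5598.
Ideal root-3 ≈ 1.7321. |1.5598 − 1.7321| / 1.7321 ≈ 9.95% → 9.9%.

9.9%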